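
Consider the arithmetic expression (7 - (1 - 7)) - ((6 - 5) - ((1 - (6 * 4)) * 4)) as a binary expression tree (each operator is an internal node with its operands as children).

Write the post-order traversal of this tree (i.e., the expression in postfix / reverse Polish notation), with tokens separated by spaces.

Post-order on an expression tree gives postfix notation: for each operator, emit left operand, right operand, then the operator.

7 1 7 - - 6 5 - 1 6 4 * - 4 * - -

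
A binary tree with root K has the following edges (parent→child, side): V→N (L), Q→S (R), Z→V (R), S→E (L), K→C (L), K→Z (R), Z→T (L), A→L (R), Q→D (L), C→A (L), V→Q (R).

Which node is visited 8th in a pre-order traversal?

Pre-order visits the node, then its left subtree, then its right subtree.
Visit K.
At K: go left to C.
  Visit C.
  At C: go left to A.
    Visit A.
    At A: no left child.
    At A: go right to L.
      L is a leaf — visit L.
  At C: no right child.
At K: go right to Z.
  Visit Z.
  At Z: go left to T.
    T is a leaf — visit T.
  At Z: go right to V.
    Visit V.
    At V: go left to N.
      N is a leaf — visit N.
    At V: go right to Q.
      Visit Q.
      At Q: go left to D.
        D is a leaf — visit D.
      At Q: go right to S.
        Visit S.
        At S: go left to E.
          E is a leaf — visit E.
        At S: no right child.
Full pre-order sequence: K, C, A, L, Z, T, V, N, Q, D, S, E.

N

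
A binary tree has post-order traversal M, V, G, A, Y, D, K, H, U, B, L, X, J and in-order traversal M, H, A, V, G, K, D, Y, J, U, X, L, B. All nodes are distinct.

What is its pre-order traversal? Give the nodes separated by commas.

J, H, M, K, A, G, V, D, Y, X, U, L, B

The last element of post-order is the root; it splits in-order into left and right subtrees.
Root J: left subtree has 8 nodes {M, H, A, V, G, K, D, Y}, right has 4 {U, X, L, B}.
  Root H: left subtree has 1 node {M}, right has 6 {A, V, G, K, D, Y}.
    Root K: left subtree has 3 nodes {A, V, G}, right has 2 {D, Y}.
      Root A: left subtree has 0 nodes { }, right has 2 {V, G}.
        Root G: left subtree has 1 node {V}, right has 0 { }.
      Root D: left subtree has 0 nodes { }, right has 1 {Y}.
  Root X: left subtree has 1 node {U}, right has 2 {L, B}.
    Root L: left subtree has 0 nodes { }, right has 1 {B}.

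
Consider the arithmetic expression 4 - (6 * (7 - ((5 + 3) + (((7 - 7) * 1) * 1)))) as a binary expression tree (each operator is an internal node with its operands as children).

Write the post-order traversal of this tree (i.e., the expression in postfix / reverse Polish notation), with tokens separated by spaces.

Post-order on an expression tree gives postfix notation: for each operator, emit left operand, right operand, then the operator.

4 6 7 5 3 + 7 7 - 1 * 1 * + - * -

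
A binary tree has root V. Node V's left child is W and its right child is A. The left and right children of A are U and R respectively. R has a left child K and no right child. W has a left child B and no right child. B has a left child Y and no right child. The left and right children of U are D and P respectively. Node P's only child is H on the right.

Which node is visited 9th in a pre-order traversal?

Pre-order visits the node, then its left subtree, then its right subtree.
Visit V.
At V: go left to W.
  Visit W.
  At W: go left to B.
    Visit B.
    At B: go left to Y.
      Y is a leaf — visit Y.
    At B: no right child.
  At W: no right child.
At V: go right to A.
  Visit A.
  At A: go left to U.
    Visit U.
    At U: go left to D.
      D is a leaf — visit D.
    At U: go right to P.
      Visit P.
      At P: no left child.
      At P: go right to H.
        H is a leaf — visit H.
  At A: go right to R.
    Visit R.
    At R: go left to K.
      K is a leaf — visit K.
    At R: no right child.
Full pre-order sequence: V, W, B, Y, A, U, D, P, H, R, K.

H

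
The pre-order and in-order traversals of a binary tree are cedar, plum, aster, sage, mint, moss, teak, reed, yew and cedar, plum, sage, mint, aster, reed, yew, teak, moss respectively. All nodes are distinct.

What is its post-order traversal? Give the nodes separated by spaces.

The first element of pre-order is the root; it splits in-order into left and right subtrees.
Root cedar: left subtree has 0 nodes { }, right has 8 {plum, sage, mint, aster, reed, yew, teak, moss}.
  Root plum: left subtree has 0 nodes { }, right has 7 {sage, mint, aster, reed, yew, teak, moss}.
    Root aster: left subtree has 2 nodes {sage, mint}, right has 4 {reed, yew, teak, moss}.
      Root sage: left subtree has 0 nodes { }, right has 1 {mint}.
      Root moss: left subtree has 3 nodes {reed, yew, teak}, right has 0 { }.
        Root teak: left subtree has 2 nodes {reed, yew}, right has 0 { }.
          Root reed: left subtree has 0 nodes { }, right has 1 {yew}.

mint sage yew reed teak moss aster plum cedar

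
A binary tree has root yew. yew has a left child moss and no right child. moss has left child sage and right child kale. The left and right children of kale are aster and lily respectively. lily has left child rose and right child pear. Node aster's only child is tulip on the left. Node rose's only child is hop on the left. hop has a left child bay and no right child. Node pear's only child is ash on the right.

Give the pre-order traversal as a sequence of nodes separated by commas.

yew, moss, sage, kale, aster, tulip, lily, rose, hop, bay, pear, ash

Pre-order visits the node, then its left subtree, then its right subtree.
Visit yew.
At yew: go left to moss.
  Visit moss.
  At moss: go left to sage.
    sage is a leaf — visit sage.
  At moss: go right to kale.
    Visit kale.
    At kale: go left to aster.
      Visit aster.
      At aster: go left to tulip.
        tulip is a leaf — visit tulip.
      At aster: no right child.
    At kale: go right to lily.
      Visit lily.
      At lily: go left to rose.
        Visit rose.
        At rose: go left to hop.
          Visit hop.
          At hop: go left to bay.
            bay is a leaf — visit bay.
          At hop: no right child.
        At rose: no right child.
      At lily: go right to pear.
        Visit pear.
        At pear: no left child.
        At pear: go right to ash.
          ash is a leaf — visit ash.
At yew: no right child.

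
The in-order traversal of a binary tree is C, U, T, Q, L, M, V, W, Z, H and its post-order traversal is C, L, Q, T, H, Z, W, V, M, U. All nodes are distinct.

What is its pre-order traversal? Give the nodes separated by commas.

The last element of post-order is the root; it splits in-order into left and right subtrees.
Root U: left subtree has 1 node {C}, right has 8 {T, Q, L, M, V, W, Z, H}.
  Root M: left subtree has 3 nodes {T, Q, L}, right has 4 {V, W, Z, H}.
    Root T: left subtree has 0 nodes { }, right has 2 {Q, L}.
      Root Q: left subtree has 0 nodes { }, right has 1 {L}.
    Root V: left subtree has 0 nodes { }, right has 3 {W, Z, H}.
      Root W: left subtree has 0 nodes { }, right has 2 {Z, H}.
        Root Z: left subtree has 0 nodes { }, right has 1 {H}.

U, C, M, T, Q, L, V, W, Z, H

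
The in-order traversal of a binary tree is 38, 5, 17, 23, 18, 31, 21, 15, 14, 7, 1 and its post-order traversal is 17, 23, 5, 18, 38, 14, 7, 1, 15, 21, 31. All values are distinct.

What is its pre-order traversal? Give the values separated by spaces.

The last element of post-order is the root; it splits in-order into left and right subtrees.
Root 31: left subtree has 5 nodes {38, 5, 17, 23, 18}, right has 5 {21, 15, 14, 7, 1}.
  Root 38: left subtree has 0 nodes { }, right has 4 {5, 17, 23, 18}.
    Root 18: left subtree has 3 nodes {5, 17, 23}, right has 0 { }.
      Root 5: left subtree has 0 nodes { }, right has 2 {17, 23}.
        Root 23: left subtree has 1 node {17}, right has 0 { }.
  Root 21: left subtree has 0 nodes { }, right has 4 {15, 14, 7, 1}.
    Root 15: left subtree has 0 nodes { }, right has 3 {14, 7, 1}.
      Root 1: left subtree has 2 nodes {14, 7}, right has 0 { }.
        Root 7: left subtree has 1 node {14}, right has 0 { }.

31 38 18 5 23 17 21 15 1 7 14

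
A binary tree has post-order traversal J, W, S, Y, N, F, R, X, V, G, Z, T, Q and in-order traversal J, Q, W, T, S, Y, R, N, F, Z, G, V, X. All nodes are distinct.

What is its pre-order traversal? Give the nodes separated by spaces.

The last element of post-order is the root; it splits in-order into left and right subtrees.
Root Q: left subtree has 1 node {J}, right has 11 {W, T, S, Y, R, N, F, Z, G, V, X}.
  Root T: left subtree has 1 node {W}, right has 9 {S, Y, R, N, F, Z, G, V, X}.
    Root Z: left subtree has 5 nodes {S, Y, R, N, F}, right has 3 {G, V, X}.
      Root R: left subtree has 2 nodes {S, Y}, right has 2 {N, F}.
        Root Y: left subtree has 1 node {S}, right has 0 { }.
        Root F: left subtree has 1 node {N}, right has 0 { }.
      Root G: left subtree has 0 nodes { }, right has 2 {V, X}.
        Root V: left subtree has 0 nodes { }, right has 1 {X}.

Q J T W Z R Y S F N G V X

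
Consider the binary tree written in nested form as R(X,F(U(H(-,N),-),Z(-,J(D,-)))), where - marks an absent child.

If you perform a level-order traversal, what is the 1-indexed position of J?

Level-order visits nodes level by level from the root, left to right within each level.
Level 0: R
Level 1: X, F
Level 2: U, Z
Level 3: H, J
Level 4: N, D
Full level-order sequence: R, X, F, U, Z, H, J, N, D.

7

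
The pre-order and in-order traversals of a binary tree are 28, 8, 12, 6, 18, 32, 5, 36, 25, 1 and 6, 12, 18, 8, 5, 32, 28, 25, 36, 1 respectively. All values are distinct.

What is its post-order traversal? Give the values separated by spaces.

The first element of pre-order is the root; it splits in-order into left and right subtrees.
Root 28: left subtree has 6 nodes {6, 12, 18, 8, 5, 32}, right has 3 {25, 36, 1}.
  Root 8: left subtree has 3 nodes {6, 12, 18}, right has 2 {5, 32}.
    Root 12: left subtree has 1 node {6}, right has 1 {18}.
    Root 32: left subtree has 1 node {5}, right has 0 { }.
  Root 36: left subtree has 1 node {25}, right has 1 {1}.

6 18 12 5 32 8 25 1 36 28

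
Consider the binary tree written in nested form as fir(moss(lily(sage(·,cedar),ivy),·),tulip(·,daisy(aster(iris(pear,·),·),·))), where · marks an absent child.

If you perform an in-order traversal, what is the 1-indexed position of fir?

In-order visits the left subtree, then the node, then the right subtree.
At fir: go left to moss.
  At moss: go left to lily.
    At lily: go left to sage.
      At sage: no left child.
      Visit sage.
      At sage: go right to cedar.
        cedar is a leaf — visit cedar.
    Visit lily.
    At lily: go right to ivy.
      ivy is a leaf — visit ivy.
  Visit moss.
  At moss: no right child.
Visit fir.
At fir: go right to tulip.
  At tulip: no left child.
  Visit tulip.
  At tulip: go right to daisy.
    At daisy: go left to aster.
      At aster: go left to iris.
        At iris: go left to pear.
          pear is a leaf — visit pear.
        Visit iris.
        At iris: no right child.
      Visit aster.
      At aster: no right child.
    Visit daisy.
    At daisy: no right child.
Full in-order sequence: sage, cedar, lily, ivy, moss, fir, tulip, pear, iris, aster, daisy.

6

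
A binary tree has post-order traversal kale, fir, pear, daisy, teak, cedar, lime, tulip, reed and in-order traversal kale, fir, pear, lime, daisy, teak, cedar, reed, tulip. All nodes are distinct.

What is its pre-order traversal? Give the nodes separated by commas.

reed, lime, pear, fir, kale, cedar, teak, daisy, tulip

The last element of post-order is the root; it splits in-order into left and right subtrees.
Root reed: left subtree has 7 nodes {kale, fir, pear, lime, daisy, teak, cedar}, right has 1 {tulip}.
  Root lime: left subtree has 3 nodes {kale, fir, pear}, right has 3 {daisy, teak, cedar}.
    Root pear: left subtree has 2 nodes {kale, fir}, right has 0 { }.
      Root fir: left subtree has 1 node {kale}, right has 0 { }.
    Root cedar: left subtree has 2 nodes {daisy, teak}, right has 0 { }.
      Root teak: left subtree has 1 node {daisy}, right has 0 { }.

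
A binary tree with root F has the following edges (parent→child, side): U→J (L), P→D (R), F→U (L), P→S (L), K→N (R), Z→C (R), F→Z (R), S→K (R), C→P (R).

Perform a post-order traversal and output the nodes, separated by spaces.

J U N K S D P C Z F

Post-order visits the left subtree, then the right subtree, then the node.
At F: go left to U.
  At U: go left to J.
    J is a leaf — visit J.
  At U: no right child.
  Visit U.
At F: go right to Z.
  At Z: no left child.
  At Z: go right to C.
    At C: no left child.
    At C: go right to P.
      At P: go left to S.
        At S: no left child.
        At S: go right to K.
          At K: no left child.
          At K: go right to N.
            N is a leaf — visit N.
          Visit K.
        Visit S.
      At P: go right to D.
        D is a leaf — visit D.
      Visit P.
    Visit C.
  Visit Z.
Visit F.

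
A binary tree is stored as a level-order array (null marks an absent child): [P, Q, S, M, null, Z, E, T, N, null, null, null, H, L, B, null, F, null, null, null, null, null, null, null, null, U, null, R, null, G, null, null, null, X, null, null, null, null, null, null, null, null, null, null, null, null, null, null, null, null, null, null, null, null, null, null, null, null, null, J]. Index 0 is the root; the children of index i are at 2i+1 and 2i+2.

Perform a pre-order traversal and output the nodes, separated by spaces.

Pre-order visits the node, then its left subtree, then its right subtree.
Visit P.
At P: go left to Q.
  Visit Q.
  At Q: go left to M.
    Visit M.
    At M: go left to T.
      Visit T.
      At T: no left child.
      At T: go right to F.
        Visit F.
        At F: go left to X.
          X is a leaf — visit X.
        At F: no right child.
    At M: go right to N.
      N is a leaf — visit N.
  At Q: no right child.
At P: go right to S.
  Visit S.
  At S: go left to Z.
    Visit Z.
    At Z: no left child.
    At Z: go right to H.
      Visit H.
      At H: go left to U.
        U is a leaf — visit U.
      At H: no right child.
  At S: go right to E.
    Visit E.
    At E: go left to L.
      Visit L.
      At L: go left to R.
        R is a leaf — visit R.
      At L: no right child.
    At E: go right to B.
      Visit B.
      At B: go left to G.
        Visit G.
        At G: go left to J.
          J is a leaf — visit J.
        At G: no right child.
      At B: no right child.

P Q M T F X N S Z H U E L R B G J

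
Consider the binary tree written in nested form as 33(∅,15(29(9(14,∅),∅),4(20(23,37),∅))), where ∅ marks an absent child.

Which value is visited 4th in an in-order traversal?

29

In-order visits the left subtree, then the node, then the right subtree.
At 33: no left child.
Visit 33.
At 33: go right to 15.
  At 15: go left to 29.
    At 29: go left to 9.
      At 9: go left to 14.
        14 is a leaf — visit 14.
      Visit 9.
      At 9: no right child.
    Visit 29.
    At 29: no right child.
  Visit 15.
  At 15: go right to 4.
    At 4: go left to 20.
      At 20: go left to 23.
        23 is a leaf — visit 23.
      Visit 20.
      At 20: go right to 37.
        37 is a leaf — visit 37.
    Visit 4.
    At 4: no right child.
Full in-order sequence: 33, 14, 9, 29, 15, 23, 20, 37, 4.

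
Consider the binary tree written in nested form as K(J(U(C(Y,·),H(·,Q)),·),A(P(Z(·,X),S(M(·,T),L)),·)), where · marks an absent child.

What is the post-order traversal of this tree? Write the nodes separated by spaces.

Y C Q H U J X Z T M L S P A K

Post-order visits the left subtree, then the right subtree, then the node.
At K: go left to J.
  At J: go left to U.
    At U: go left to C.
      At C: go left to Y.
        Y is a leaf — visit Y.
      At C: no right child.
      Visit C.
    At U: go right to H.
      At H: no left child.
      At H: go right to Q.
        Q is a leaf — visit Q.
      Visit H.
    Visit U.
  At J: no right child.
  Visit J.
At K: go right to A.
  At A: go left to P.
    At P: go left to Z.
      At Z: no left child.
      At Z: go right to X.
        X is a leaf — visit X.
      Visit Z.
    At P: go right to S.
      At S: go left to M.
        At M: no left child.
        At M: go right to T.
          T is a leaf — visit T.
        Visit M.
      At S: go right to L.
        L is a leaf — visit L.
      Visit S.
    Visit P.
  At A: no right child.
  Visit A.
Visit K.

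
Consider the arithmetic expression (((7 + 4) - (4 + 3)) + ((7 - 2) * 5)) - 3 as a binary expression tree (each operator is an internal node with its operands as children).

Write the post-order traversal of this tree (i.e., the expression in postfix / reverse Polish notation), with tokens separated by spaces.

7 4 + 4 3 + - 7 2 - 5 * + 3 -

Post-order on an expression tree gives postfix notation: for each operator, emit left operand, right operand, then the operator.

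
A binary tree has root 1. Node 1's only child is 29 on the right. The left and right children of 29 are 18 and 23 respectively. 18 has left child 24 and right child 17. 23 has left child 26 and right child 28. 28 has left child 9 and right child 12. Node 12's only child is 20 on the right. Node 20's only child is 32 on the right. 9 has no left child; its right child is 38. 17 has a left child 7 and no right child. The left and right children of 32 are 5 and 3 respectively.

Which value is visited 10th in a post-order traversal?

32

Post-order visits the left subtree, then the right subtree, then the node.
At 1: no left child.
At 1: go right to 29.
  At 29: go left to 18.
    At 18: go left to 24.
      24 is a leaf — visit 24.
    At 18: go right to 17.
      At 17: go left to 7.
        7 is a leaf — visit 7.
      At 17: no right child.
      Visit 17.
    Visit 18.
  At 29: go right to 23.
    At 23: go left to 26.
      26 is a leaf — visit 26.
    At 23: go right to 28.
      At 28: go left to 9.
        At 9: no left child.
        At 9: go right to 38.
          38 is a leaf — visit 38.
        Visit 9.
      At 28: go right to 12.
        At 12: no left child.
        At 12: go right to 20.
          At 20: no left child.
          At 20: go right to 32.
            At 32: go left to 5.
              5 is a leaf — visit 5.
            At 32: go right to 3.
              3 is a leaf — visit 3.
            Visit 32.
          Visit 20.
        Visit 12.
      Visit 28.
    Visit 23.
  Visit 29.
Visit 1.
Full post-order sequence: 24, 7, 17, 18, 26, 38, 9, 5, 3, 32, 20, 12, 28, 23, 29, 1.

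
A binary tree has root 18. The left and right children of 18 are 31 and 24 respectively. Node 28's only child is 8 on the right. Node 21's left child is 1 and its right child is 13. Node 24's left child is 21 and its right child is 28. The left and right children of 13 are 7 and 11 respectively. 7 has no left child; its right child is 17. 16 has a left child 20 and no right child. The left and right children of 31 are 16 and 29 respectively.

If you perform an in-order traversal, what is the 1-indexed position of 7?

In-order visits the left subtree, then the node, then the right subtree.
At 18: go left to 31.
  At 31: go left to 16.
    At 16: go left to 20.
      20 is a leaf — visit 20.
    Visit 16.
    At 16: no right child.
  Visit 31.
  At 31: go right to 29.
    29 is a leaf — visit 29.
Visit 18.
At 18: go right to 24.
  At 24: go left to 21.
    At 21: go left to 1.
      1 is a leaf — visit 1.
    Visit 21.
    At 21: go right to 13.
      At 13: go left to 7.
        At 7: no left child.
        Visit 7.
        At 7: go right to 17.
          17 is a leaf — visit 17.
      Visit 13.
      At 13: go right to 11.
        11 is a leaf — visit 11.
  Visit 24.
  At 24: go right to 28.
    At 28: no left child.
    Visit 28.
    At 28: go right to 8.
      8 is a leaf — visit 8.
Full in-order sequence: 20, 16, 31, 29, 18, 1, 21, 7, 17, 13, 11, 24, 28, 8.

8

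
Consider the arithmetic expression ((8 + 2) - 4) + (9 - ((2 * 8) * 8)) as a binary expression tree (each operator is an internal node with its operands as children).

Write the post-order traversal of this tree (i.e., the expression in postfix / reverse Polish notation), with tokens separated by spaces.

Post-order on an expression tree gives postfix notation: for each operator, emit left operand, right operand, then the operator.

8 2 + 4 - 9 2 8 * 8 * - +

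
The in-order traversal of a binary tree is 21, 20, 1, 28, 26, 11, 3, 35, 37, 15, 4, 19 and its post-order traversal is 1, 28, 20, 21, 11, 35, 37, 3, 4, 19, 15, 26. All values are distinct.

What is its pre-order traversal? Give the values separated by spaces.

The last element of post-order is the root; it splits in-order into left and right subtrees.
Root 26: left subtree has 4 nodes {21, 20, 1, 28}, right has 7 {11, 3, 35, 37, 15, 4, 19}.
  Root 21: left subtree has 0 nodes { }, right has 3 {20, 1, 28}.
    Root 20: left subtree has 0 nodes { }, right has 2 {1, 28}.
      Root 28: left subtree has 1 node {1}, right has 0 { }.
  Root 15: left subtree has 4 nodes {11, 3, 35, 37}, right has 2 {4, 19}.
    Root 3: left subtree has 1 node {11}, right has 2 {35, 37}.
      Root 37: left subtree has 1 node {35}, right has 0 { }.
    Root 19: left subtree has 1 node {4}, right has 0 { }.

26 21 20 28 1 15 3 11 37 35 19 4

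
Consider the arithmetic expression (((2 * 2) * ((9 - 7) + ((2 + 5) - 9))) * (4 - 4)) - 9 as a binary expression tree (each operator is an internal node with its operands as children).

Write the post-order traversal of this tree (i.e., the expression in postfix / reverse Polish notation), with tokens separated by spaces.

Post-order on an expression tree gives postfix notation: for each operator, emit left operand, right operand, then the operator.

2 2 * 9 7 - 2 5 + 9 - + * 4 4 - * 9 -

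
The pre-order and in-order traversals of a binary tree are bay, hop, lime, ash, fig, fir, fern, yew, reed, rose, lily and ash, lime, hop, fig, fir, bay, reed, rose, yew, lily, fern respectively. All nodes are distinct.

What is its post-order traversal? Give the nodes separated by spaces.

The first element of pre-order is the root; it splits in-order into left and right subtrees.
Root bay: left subtree has 5 nodes {ash, lime, hop, fig, fir}, right has 5 {reed, rose, yew, lily, fern}.
  Root hop: left subtree has 2 nodes {ash, lime}, right has 2 {fig, fir}.
    Root lime: left subtree has 1 node {ash}, right has 0 { }.
    Root fig: left subtree has 0 nodes { }, right has 1 {fir}.
  Root fern: left subtree has 4 nodes {reed, rose, yew, lily}, right has 0 { }.
    Root yew: left subtree has 2 nodes {reed, rose}, right has 1 {lily}.
      Root reed: left subtree has 0 nodes { }, right has 1 {rose}.

ash lime fir fig hop rose reed lily yew fern bay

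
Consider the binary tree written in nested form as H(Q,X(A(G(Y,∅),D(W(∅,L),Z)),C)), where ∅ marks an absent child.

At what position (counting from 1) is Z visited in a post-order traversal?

Post-order visits the left subtree, then the right subtree, then the node.
At H: go left to Q.
  Q is a leaf — visit Q.
At H: go right to X.
  At X: go left to A.
    At A: go left to G.
      At G: go left to Y.
        Y is a leaf — visit Y.
      At G: no right child.
      Visit G.
    At A: go right to D.
      At D: go left to W.
        At W: no left child.
        At W: go right to L.
          L is a leaf — visit L.
        Visit W.
      At D: go right to Z.
        Z is a leaf — visit Z.
      Visit D.
    Visit A.
  At X: go right to C.
    C is a leaf — visit C.
  Visit X.
Visit H.
Full post-order sequence: Q, Y, G, L, W, Z, D, A, C, X, H.

6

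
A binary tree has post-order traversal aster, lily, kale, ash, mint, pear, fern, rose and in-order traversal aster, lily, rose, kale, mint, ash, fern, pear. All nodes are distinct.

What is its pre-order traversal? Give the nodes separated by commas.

The last element of post-order is the root; it splits in-order into left and right subtrees.
Root rose: left subtree has 2 nodes {aster, lily}, right has 5 {kale, mint, ash, fern, pear}.
  Root lily: left subtree has 1 node {aster}, right has 0 { }.
  Root fern: left subtree has 3 nodes {kale, mint, ash}, right has 1 {pear}.
    Root mint: left subtree has 1 node {kale}, right has 1 {ash}.

rose, lily, aster, fern, mint, kale, ash, pear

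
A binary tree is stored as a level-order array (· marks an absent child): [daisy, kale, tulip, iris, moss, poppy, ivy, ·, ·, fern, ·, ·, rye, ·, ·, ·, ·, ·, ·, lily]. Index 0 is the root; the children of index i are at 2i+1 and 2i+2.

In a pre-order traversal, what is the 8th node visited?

poppy

Pre-order visits the node, then its left subtree, then its right subtree.
Visit daisy.
At daisy: go left to kale.
  Visit kale.
  At kale: go left to iris.
    iris is a leaf — visit iris.
  At kale: go right to moss.
    Visit moss.
    At moss: go left to fern.
      Visit fern.
      At fern: go left to lily.
        lily is a leaf — visit lily.
      At fern: no right child.
    At moss: no right child.
At daisy: go right to tulip.
  Visit tulip.
  At tulip: go left to poppy.
    Visit poppy.
    At poppy: no left child.
    At poppy: go right to rye.
      rye is a leaf — visit rye.
  At tulip: go right to ivy.
    ivy is a leaf — visit ivy.
Full pre-order sequence: daisy, kale, iris, moss, fern, lily, tulip, poppy, rye, ivy.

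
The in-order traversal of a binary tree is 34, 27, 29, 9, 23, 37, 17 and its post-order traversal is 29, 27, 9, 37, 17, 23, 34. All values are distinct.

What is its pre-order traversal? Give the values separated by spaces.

The last element of post-order is the root; it splits in-order into left and right subtrees.
Root 34: left subtree has 0 nodes { }, right has 6 {27, 29, 9, 23, 37, 17}.
  Root 23: left subtree has 3 nodes {27, 29, 9}, right has 2 {37, 17}.
    Root 9: left subtree has 2 nodes {27, 29}, right has 0 { }.
      Root 27: left subtree has 0 nodes { }, right has 1 {29}.
    Root 17: left subtree has 1 node {37}, right has 0 { }.

34 23 9 27 29 17 37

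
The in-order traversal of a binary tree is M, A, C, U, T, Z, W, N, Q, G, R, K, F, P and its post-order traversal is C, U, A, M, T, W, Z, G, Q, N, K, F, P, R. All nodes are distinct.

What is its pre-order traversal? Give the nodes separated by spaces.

R N Z T M A U C W Q G P F K

The last element of post-order is the root; it splits in-order into left and right subtrees.
Root R: left subtree has 10 nodes {M, A, C, U, T, Z, W, N, Q, G}, right has 3 {K, F, P}.
  Root N: left subtree has 7 nodes {M, A, C, U, T, Z, W}, right has 2 {Q, G}.
    Root Z: left subtree has 5 nodes {M, A, C, U, T}, right has 1 {W}.
      Root T: left subtree has 4 nodes {M, A, C, U}, right has 0 { }.
        Root M: left subtree has 0 nodes { }, right has 3 {A, C, U}.
          Root A: left subtree has 0 nodes { }, right has 2 {C, U}.
            Root U: left subtree has 1 node {C}, right has 0 { }.
    Root Q: left subtree has 0 nodes { }, right has 1 {G}.
  Root P: left subtree has 2 nodes {K, F}, right has 0 { }.
    Root F: left subtree has 1 node {K}, right has 0 { }.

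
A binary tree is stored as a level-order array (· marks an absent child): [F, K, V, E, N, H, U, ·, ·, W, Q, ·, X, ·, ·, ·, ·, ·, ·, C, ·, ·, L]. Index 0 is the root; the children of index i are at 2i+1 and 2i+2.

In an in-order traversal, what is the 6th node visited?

Q

In-order visits the left subtree, then the node, then the right subtree.
At F: go left to K.
  At K: go left to E.
    E is a leaf — visit E.
  Visit K.
  At K: go right to N.
    At N: go left to W.
      At W: go left to C.
        C is a leaf — visit C.
      Visit W.
      At W: no right child.
    Visit N.
    At N: go right to Q.
      At Q: no left child.
      Visit Q.
      At Q: go right to L.
        L is a leaf — visit L.
Visit F.
At F: go right to V.
  At V: go left to H.
    At H: no left child.
    Visit H.
    At H: go right to X.
      X is a leaf — visit X.
  Visit V.
  At V: go right to U.
    U is a leaf — visit U.
Full in-order sequence: E, K, C, W, N, Q, L, F, H, X, V, U.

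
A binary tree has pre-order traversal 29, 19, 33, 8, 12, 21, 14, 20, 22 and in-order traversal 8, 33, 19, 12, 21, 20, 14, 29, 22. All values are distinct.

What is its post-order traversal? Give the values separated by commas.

8, 33, 20, 14, 21, 12, 19, 22, 29

The first element of pre-order is the root; it splits in-order into left and right subtrees.
Root 29: left subtree has 7 nodes {8, 33, 19, 12, 21, 20, 14}, right has 1 {22}.
  Root 19: left subtree has 2 nodes {8, 33}, right has 4 {12, 21, 20, 14}.
    Root 33: left subtree has 1 node {8}, right has 0 { }.
    Root 12: left subtree has 0 nodes { }, right has 3 {21, 20, 14}.
      Root 21: left subtree has 0 nodes { }, right has 2 {20, 14}.
        Root 14: left subtree has 1 node {20}, right has 0 { }.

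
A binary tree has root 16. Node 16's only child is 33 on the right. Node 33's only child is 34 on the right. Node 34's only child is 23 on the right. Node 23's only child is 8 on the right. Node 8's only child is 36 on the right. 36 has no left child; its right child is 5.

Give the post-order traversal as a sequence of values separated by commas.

5, 36, 8, 23, 34, 33, 16

Post-order visits the left subtree, then the right subtree, then the node.
At 16: no left child.
At 16: go right to 33.
  At 33: no left child.
  At 33: go right to 34.
    At 34: no left child.
    At 34: go right to 23.
      At 23: no left child.
      At 23: go right to 8.
        At 8: no left child.
        At 8: go right to 36.
          At 36: no left child.
          At 36: go right to 5.
            5 is a leaf — visit 5.
          Visit 36.
        Visit 8.
      Visit 23.
    Visit 34.
  Visit 33.
Visit 16.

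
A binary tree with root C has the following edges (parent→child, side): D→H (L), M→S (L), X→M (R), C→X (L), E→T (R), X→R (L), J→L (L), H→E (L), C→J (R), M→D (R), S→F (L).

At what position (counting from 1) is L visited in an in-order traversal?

In-order visits the left subtree, then the node, then the right subtree.
At C: go left to X.
  At X: go left to R.
    R is a leaf — visit R.
  Visit X.
  At X: go right to M.
    At M: go left to S.
      At S: go left to F.
        F is a leaf — visit F.
      Visit S.
      At S: no right child.
    Visit M.
    At M: go right to D.
      At D: go left to H.
        At H: go left to E.
          At E: no left child.
          Visit E.
          At E: go right to T.
            T is a leaf — visit T.
        Visit H.
        At H: no right child.
      Visit D.
      At D: no right child.
Visit C.
At C: go right to J.
  At J: go left to L.
    L is a leaf — visit L.
  Visit J.
  At J: no right child.
Full in-order sequence: R, X, F, S, M, E, T, H, D, C, L, J.

11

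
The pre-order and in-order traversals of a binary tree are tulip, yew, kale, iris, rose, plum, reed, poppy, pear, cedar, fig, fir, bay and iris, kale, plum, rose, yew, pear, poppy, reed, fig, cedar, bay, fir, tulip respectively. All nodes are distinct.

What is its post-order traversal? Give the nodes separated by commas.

iris, plum, rose, kale, pear, poppy, fig, bay, fir, cedar, reed, yew, tulip

The first element of pre-order is the root; it splits in-order into left and right subtrees.
Root tulip: left subtree has 12 nodes {iris, kale, plum, rose, yew, pear, poppy, reed, fig, cedar, bay, fir}, right has 0 { }.
  Root yew: left subtree has 4 nodes {iris, kale, plum, rose}, right has 7 {pear, poppy, reed, fig, cedar, bay, fir}.
    Root kale: left subtree has 1 node {iris}, right has 2 {plum, rose}.
      Root rose: left subtree has 1 node {plum}, right has 0 { }.
    Root reed: left subtree has 2 nodes {pear, poppy}, right has 4 {fig, cedar, bay, fir}.
      Root poppy: left subtree has 1 node {pear}, right has 0 { }.
      Root cedar: left subtree has 1 node {fig}, right has 2 {bay, fir}.
        Root fir: left subtree has 1 node {bay}, right has 0 { }.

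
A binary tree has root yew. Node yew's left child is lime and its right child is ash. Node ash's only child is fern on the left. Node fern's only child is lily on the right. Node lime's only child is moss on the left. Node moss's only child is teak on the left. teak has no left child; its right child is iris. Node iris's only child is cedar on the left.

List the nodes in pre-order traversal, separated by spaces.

yew lime moss teak iris cedar ash fern lily

Pre-order visits the node, then its left subtree, then its right subtree.
Visit yew.
At yew: go left to lime.
  Visit lime.
  At lime: go left to moss.
    Visit moss.
    At moss: go left to teak.
      Visit teak.
      At teak: no left child.
      At teak: go right to iris.
        Visit iris.
        At iris: go left to cedar.
          cedar is a leaf — visit cedar.
        At iris: no right child.
    At moss: no right child.
  At lime: no right child.
At yew: go right to ash.
  Visit ash.
  At ash: go left to fern.
    Visit fern.
    At fern: no left child.
    At fern: go right to lily.
      lily is a leaf — visit lily.
  At ash: no right child.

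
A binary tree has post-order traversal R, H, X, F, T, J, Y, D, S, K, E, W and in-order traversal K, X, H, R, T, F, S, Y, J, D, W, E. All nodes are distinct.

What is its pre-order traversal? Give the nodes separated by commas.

The last element of post-order is the root; it splits in-order into left and right subtrees.
Root W: left subtree has 10 nodes {K, X, H, R, T, F, S, Y, J, D}, right has 1 {E}.
  Root K: left subtree has 0 nodes { }, right has 9 {X, H, R, T, F, S, Y, J, D}.
    Root S: left subtree has 5 nodes {X, H, R, T, F}, right has 3 {Y, J, D}.
      Root T: left subtree has 3 nodes {X, H, R}, right has 1 {F}.
        Root X: left subtree has 0 nodes { }, right has 2 {H, R}.
          Root H: left subtree has 0 nodes { }, right has 1 {R}.
      Root D: left subtree has 2 nodes {Y, J}, right has 0 { }.
        Root Y: left subtree has 0 nodes { }, right has 1 {J}.

W, K, S, T, X, H, R, F, D, Y, J, E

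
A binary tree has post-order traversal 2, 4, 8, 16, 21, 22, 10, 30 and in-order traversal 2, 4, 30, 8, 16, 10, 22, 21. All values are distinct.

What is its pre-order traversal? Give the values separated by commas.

30, 4, 2, 10, 16, 8, 22, 21

The last element of post-order is the root; it splits in-order into left and right subtrees.
Root 30: left subtree has 2 nodes {2, 4}, right has 5 {8, 16, 10, 22, 21}.
  Root 4: left subtree has 1 node {2}, right has 0 { }.
  Root 10: left subtree has 2 nodes {8, 16}, right has 2 {22, 21}.
    Root 16: left subtree has 1 node {8}, right has 0 { }.
    Root 22: left subtree has 0 nodes { }, right has 1 {21}.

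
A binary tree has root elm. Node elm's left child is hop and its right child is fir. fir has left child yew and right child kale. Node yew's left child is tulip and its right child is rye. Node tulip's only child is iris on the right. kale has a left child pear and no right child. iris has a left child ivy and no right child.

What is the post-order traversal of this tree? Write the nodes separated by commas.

hop, ivy, iris, tulip, rye, yew, pear, kale, fir, elm

Post-order visits the left subtree, then the right subtree, then the node.
At elm: go left to hop.
  hop is a leaf — visit hop.
At elm: go right to fir.
  At fir: go left to yew.
    At yew: go left to tulip.
      At tulip: no left child.
      At tulip: go right to iris.
        At iris: go left to ivy.
          ivy is a leaf — visit ivy.
        At iris: no right child.
        Visit iris.
      Visit tulip.
    At yew: go right to rye.
      rye is a leaf — visit rye.
    Visit yew.
  At fir: go right to kale.
    At kale: go left to pear.
      pear is a leaf — visit pear.
    At kale: no right child.
    Visit kale.
  Visit fir.
Visit elm.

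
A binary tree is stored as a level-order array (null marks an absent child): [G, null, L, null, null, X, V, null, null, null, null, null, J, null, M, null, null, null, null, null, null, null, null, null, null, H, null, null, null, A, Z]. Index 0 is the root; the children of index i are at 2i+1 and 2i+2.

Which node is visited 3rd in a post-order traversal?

X

Post-order visits the left subtree, then the right subtree, then the node.
At G: no left child.
At G: go right to L.
  At L: go left to X.
    At X: no left child.
    At X: go right to J.
      At J: go left to H.
        H is a leaf — visit H.
      At J: no right child.
      Visit J.
    Visit X.
  At L: go right to V.
    At V: no left child.
    At V: go right to M.
      At M: go left to A.
        A is a leaf — visit A.
      At M: go right to Z.
        Z is a leaf — visit Z.
      Visit M.
    Visit V.
  Visit L.
Visit G.
Full post-order sequence: H, J, X, A, Z, M, V, L, G.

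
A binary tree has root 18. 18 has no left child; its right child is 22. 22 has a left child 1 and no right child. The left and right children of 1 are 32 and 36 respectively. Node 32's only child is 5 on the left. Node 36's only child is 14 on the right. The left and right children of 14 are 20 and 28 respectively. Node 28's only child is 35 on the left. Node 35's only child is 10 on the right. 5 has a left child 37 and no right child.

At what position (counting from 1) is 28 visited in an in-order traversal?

In-order visits the left subtree, then the node, then the right subtree.
At 18: no left child.
Visit 18.
At 18: go right to 22.
  At 22: go left to 1.
    At 1: go left to 32.
      At 32: go left to 5.
        At 5: go left to 37.
          37 is a leaf — visit 37.
        Visit 5.
        At 5: no right child.
      Visit 32.
      At 32: no right child.
    Visit 1.
    At 1: go right to 36.
      At 36: no left child.
      Visit 36.
      At 36: go right to 14.
        At 14: go left to 20.
          20 is a leaf — visit 20.
        Visit 14.
        At 14: go right to 28.
          At 28: go left to 35.
            At 35: no left child.
            Visit 35.
            At 35: go right to 10.
              10 is a leaf — visit 10.
          Visit 28.
          At 28: no right child.
  Visit 22.
  At 22: no right child.
Full in-order sequence: 18, 37, 5, 32, 1, 36, 20, 14, 35, 10, 28, 22.

11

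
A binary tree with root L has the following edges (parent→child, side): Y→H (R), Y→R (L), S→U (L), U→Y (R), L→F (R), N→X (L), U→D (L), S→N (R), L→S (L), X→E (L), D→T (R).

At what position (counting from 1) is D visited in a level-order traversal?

Level-order visits nodes level by level from the root, left to right within each level.
Level 0: L
Level 1: S, F
Level 2: U, N
Level 3: D, Y, X
Level 4: T, R, H, E
Full level-order sequence: L, S, F, U, N, D, Y, X, T, R, H, E.

6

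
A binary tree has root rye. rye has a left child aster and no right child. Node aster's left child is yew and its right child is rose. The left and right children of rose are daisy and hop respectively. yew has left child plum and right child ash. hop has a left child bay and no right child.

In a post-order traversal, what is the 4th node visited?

daisy

Post-order visits the left subtree, then the right subtree, then the node.
At rye: go left to aster.
  At aster: go left to yew.
    At yew: go left to plum.
      plum is a leaf — visit plum.
    At yew: go right to ash.
      ash is a leaf — visit ash.
    Visit yew.
  At aster: go right to rose.
    At rose: go left to daisy.
      daisy is a leaf — visit daisy.
    At rose: go right to hop.
      At hop: go left to bay.
        bay is a leaf — visit bay.
      At hop: no right child.
      Visit hop.
    Visit rose.
  Visit aster.
At rye: no right child.
Visit rye.
Full post-order sequence: plum, ash, yew, daisy, bay, hop, rose, aster, rye.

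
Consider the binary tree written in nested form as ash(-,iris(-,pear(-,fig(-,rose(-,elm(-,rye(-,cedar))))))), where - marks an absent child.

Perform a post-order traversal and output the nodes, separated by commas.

cedar, rye, elm, rose, fig, pear, iris, ash

Post-order visits the left subtree, then the right subtree, then the node.
At ash: no left child.
At ash: go right to iris.
  At iris: no left child.
  At iris: go right to pear.
    At pear: no left child.
    At pear: go right to fig.
      At fig: no left child.
      At fig: go right to rose.
        At rose: no left child.
        At rose: go right to elm.
          At elm: no left child.
          At elm: go right to rye.
            At rye: no left child.
            At rye: go right to cedar.
              cedar is a leaf — visit cedar.
            Visit rye.
          Visit elm.
        Visit rose.
      Visit fig.
    Visit pear.
  Visit iris.
Visit ash.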